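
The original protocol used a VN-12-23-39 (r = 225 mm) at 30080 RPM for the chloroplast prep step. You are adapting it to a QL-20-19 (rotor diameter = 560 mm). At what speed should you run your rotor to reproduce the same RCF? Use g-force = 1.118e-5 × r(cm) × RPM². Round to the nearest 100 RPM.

≈ 27000 RPM

Original rotor: r = 225 mm = 22.5 cm
RCF_original = 1.118 × 10⁻⁵ × 22.5 × (30080)² = 1.118 × 10⁻⁵ × 22.5 × 904,806,400 ≈ 227,604 × g
Your rotor: r = 560 mm / 2 = 280 mm = 28 cm
227,604 = 1.118 × 10⁻⁵ × 28 × N²
N² = 227,604 / (31.304 × 10⁻⁵) = 727,076,412
N ≈ √727,076,412 ≈ 26,964.4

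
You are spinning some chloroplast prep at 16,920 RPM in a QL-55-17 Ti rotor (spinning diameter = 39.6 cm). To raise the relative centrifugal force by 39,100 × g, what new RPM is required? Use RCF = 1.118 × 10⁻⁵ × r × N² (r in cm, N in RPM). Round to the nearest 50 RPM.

r = 39.6 / 2 = 19.8 cm
Current RCF = 1.118 × 10⁻⁵ × 19.8 × (16920)² = 1.118 × 10⁻⁵ × 19.8 × 286,286,400 ≈ 63,373.5 × g
Target RCF = 63,373.5 + 39,100 = 102,473.5 × g
N² = 102,473.5 / (22.1364 × 10⁻⁵) = 462,918,541
N ≈ √462,918,541 ≈ 21,515.5

21500 RPM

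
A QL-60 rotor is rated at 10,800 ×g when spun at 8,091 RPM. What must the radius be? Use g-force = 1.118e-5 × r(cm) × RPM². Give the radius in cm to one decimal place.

14.8 cm

RCF = 1.118 × 10⁻⁵ × r × N²
10800 = 1.118 × 10⁻⁵ × r × (8091)²
r = 10800 / (1.118 × 10⁻⁵ × 65,464,281) = 10800 / 731.8907 ≈ 14.756 cm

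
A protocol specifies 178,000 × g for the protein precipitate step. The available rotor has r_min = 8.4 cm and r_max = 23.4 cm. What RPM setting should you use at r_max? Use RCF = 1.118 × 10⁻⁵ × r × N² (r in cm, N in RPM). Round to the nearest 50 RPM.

26100 RPM

Use r_max = 23.4 cm.
178,000 = 1.118 × 10⁻⁵ × 23.4 × N²
N² = 178,000 / (26.1612 × 10⁻⁵) = 680,396,924
N ≈ √680,396,924 ≈ 26,084.4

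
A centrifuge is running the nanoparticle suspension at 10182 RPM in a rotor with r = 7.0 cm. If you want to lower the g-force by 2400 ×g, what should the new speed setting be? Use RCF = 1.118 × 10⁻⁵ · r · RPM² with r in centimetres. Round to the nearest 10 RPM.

≈ 8540 RPM

Current RCF = 1.118 × 10⁻⁵ × 7 × (10182)² = 1.118 × 10⁻⁵ × 7 × 103,673,124 ≈ 8,113.5 × g
Target RCF = 8,113.5 − 2,400 = 5,713.5 × g
N² = 5,713.5 / (7.826 × 10⁻⁵) = 73,006,645
N ≈ √73,006,645 ≈ 8,544.4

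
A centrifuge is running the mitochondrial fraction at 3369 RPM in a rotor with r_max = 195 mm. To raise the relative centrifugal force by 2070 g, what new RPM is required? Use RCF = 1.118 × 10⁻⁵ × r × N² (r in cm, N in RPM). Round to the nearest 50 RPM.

4550 RPM

r = 195 mm = 19.5 cm
Current RCF = 1.118 × 10⁻⁵ × 19.5 × (3369)² = 1.118 × 10⁻⁵ × 19.5 × 11,350,161 ≈ 2,474.4 × g
Target RCF = 2,474.4 + 2,070 = 4,544.4 × g
N² = 4,544.4 / (21.801 × 10⁻⁵) = 20,844,915
N ≈ √20,844,915 ≈ 4,565.6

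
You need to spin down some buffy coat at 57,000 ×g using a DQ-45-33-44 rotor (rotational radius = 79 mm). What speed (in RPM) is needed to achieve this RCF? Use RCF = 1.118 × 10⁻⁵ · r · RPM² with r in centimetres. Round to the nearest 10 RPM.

r = 79 mm = 7.9 cm
57,000 = 1.118 × 10⁻⁵ × 7.9 × N²
N² = 57,000 / (8.8322 × 10⁻⁵) = 645,365,821
N ≈ √645,365,821 ≈ 25,404.1

25400 RPM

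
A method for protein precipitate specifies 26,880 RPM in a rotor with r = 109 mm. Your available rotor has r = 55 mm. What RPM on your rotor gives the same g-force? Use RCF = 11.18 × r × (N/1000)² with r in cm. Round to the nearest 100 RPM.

Original rotor: r = 109 mm = 10.9 cm
RCF_original = 11.18 × 10.9 × (26.88)² = 11.18 × 10.9 × 722.5344 ≈ 88,049.5 × g
Your rotor: r = 55 mm = 5.5 cm
88,049.5 = 11.18 × 5.5 × (N/1000)²
(N/1000)² = 88,049.5 / 61.49 = 1431.932
N = 1000 × √1431.932 ≈ 37,840.9

≈ 37800 RPM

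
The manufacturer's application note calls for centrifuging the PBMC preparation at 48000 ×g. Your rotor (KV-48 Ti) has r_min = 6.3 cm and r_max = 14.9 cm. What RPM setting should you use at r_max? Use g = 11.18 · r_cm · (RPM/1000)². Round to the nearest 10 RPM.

N ≈ 16970 RPM

Use r_max = 14.9 cm.
48,000 = 11.18 × 14.9 × (N/1000)²
(N/1000)² = 48,000 / 166.582 = 288.1464
N = 1000 × √288.1464 ≈ 16,974.9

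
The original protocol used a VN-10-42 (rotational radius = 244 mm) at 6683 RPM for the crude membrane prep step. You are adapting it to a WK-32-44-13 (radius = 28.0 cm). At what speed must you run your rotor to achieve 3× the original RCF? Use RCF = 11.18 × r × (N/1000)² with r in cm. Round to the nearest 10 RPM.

10810 RPM

Original rotor: r = 244 mm = 24.4 cm
RCF_original = 11.18 × 24.4 × (6.683)² = 11.18 × 24.4 × 44.662489 ≈ 12,183.6 × g
Target RCF = 3 × 12,183.6 ≈ 36,550.8 × g
36,550.8 = 11.18 × 28 × (N/1000)²
(N/1000)² = 36,550.8 / 313.04 = 116.7608
N = 1000 × √116.7608 ≈ 10,805.6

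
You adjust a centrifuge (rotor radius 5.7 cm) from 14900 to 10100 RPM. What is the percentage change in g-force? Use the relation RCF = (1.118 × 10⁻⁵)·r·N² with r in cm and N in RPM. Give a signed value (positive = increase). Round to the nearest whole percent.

-54%

RCF ∝ N², so the ratio is (10100/14900)² = (0.677852)² = 0.4595.
Change = 0.4595 − 1 = -0.5405 → -54.1%.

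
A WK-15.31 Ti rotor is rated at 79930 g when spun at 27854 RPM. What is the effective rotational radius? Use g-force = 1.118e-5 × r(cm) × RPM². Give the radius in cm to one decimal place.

≈ 9.2 cm

RCF = 1.118 × 10⁻⁵ × r × N²
79930 = 1.118 × 10⁻⁵ × r × (27854)²
r = 79930 / (1.118 × 10⁻⁵ × 775,845,316) = 79930 / 8673.951 ≈ 9.215 cm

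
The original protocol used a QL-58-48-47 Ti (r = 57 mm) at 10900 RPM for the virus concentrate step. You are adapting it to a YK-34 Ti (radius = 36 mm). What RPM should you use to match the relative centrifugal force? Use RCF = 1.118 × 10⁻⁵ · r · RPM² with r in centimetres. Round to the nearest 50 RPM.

13700 RPM

Original rotor: r = 57 mm = 5.7 cm
RCF_original = 1.118 × 10⁻⁵ × 5.7 × (10900)² = 1.118 × 10⁻⁵ × 5.7 × 118,810,000 ≈ 7,571.3 × g
Your rotor: r = 36 mm = 3.6 cm
7,571.3 = 1.118 × 10⁻⁵ × 3.6 × N²
N² = 7,571.3 / (4.0248 × 10⁻⁵) = 188,116,180
N ≈ √188,116,180 ≈ 13,715.5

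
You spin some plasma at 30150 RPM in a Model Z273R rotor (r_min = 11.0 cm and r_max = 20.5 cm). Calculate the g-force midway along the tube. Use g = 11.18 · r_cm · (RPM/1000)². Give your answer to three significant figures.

r_avg = (11.0 + 20.5) / 2 = 15.75 cm
RCF = 11.18 × 15.75 × (30.15)² = 11.18 × 15.75 × 909.0225 ≈ 160,065.2 × g

RCF ≈ 160000 × g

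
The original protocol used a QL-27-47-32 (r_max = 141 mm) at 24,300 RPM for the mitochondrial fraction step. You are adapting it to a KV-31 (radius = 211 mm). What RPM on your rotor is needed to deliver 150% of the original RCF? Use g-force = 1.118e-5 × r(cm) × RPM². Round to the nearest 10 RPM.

Original rotor: r = 141 mm = 14.1 cm
RCF_original = 1.118 × 10⁻⁵ × 14.1 × (24300)² = 1.118 × 10⁻⁵ × 14.1 × 590,490,000 ≈ 93,083.7 × g
Target RCF = 1.5 × 93,083.7 ≈ 139,625.5 × g
Your rotor: r = 211 mm = 21.1 cm
139,625.5 = 1.118 × 10⁻⁵ × 21.1 × N²
N² = 139,625.5 / (23.5898 × 10⁻⁵) = 591,889,291
N ≈ √591,889,291 ≈ 24,328.8

24330 RPM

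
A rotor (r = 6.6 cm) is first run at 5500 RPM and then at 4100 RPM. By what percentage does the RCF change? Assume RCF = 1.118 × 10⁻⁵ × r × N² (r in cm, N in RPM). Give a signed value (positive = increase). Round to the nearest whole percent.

-44%

RCF ∝ N², so the ratio is (4100/5500)² = (0.745455)² = 0.5557.
Change = 0.5557 − 1 = -0.4443 → -44.4%.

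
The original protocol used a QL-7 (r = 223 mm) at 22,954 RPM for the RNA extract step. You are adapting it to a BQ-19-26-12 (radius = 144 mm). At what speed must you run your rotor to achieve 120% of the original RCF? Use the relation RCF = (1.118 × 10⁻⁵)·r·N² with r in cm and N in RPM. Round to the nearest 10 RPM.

Original rotor: r = 223 mm = 22.3 cm
RCF_original = 1.118 × 10⁻⁵ × 22.3 × (22954)² = 1.118 × 10⁻⁵ × 22.3 × 526,886,116 ≈ 131,360.1 × g
Target RCF = 1.2 × 131,360.1 ≈ 157,632.1 × g
Your rotor: r = 144 mm = 14.4 cm
157,632.1 = 1.118 × 10⁻⁵ × 14.4 × N²
N² = 157,632.1 / (16.0992 × 10⁻⁵) = 979,130,019
N ≈ √979,130,019 ≈ 31,291.1

31290 RPM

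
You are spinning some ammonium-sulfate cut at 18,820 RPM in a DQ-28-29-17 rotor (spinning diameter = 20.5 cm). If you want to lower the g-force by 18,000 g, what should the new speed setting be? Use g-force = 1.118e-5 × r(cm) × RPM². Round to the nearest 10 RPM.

≈ 14040 RPM

r = 20.5 / 2 = 10.25 cm
Current RCF = 1.118 × 10⁻⁵ × 10.25 × (18820)² = 1.118 × 10⁻⁵ × 10.25 × 354,192,400 ≈ 40,588.7 × g
Target RCF = 40,588.7 − 18,000 = 22,588.7 × g
N² = 22,588.7 / (11.4595 × 10⁻⁵) = 197,117,675
N ≈ √197,117,675 ≈ 14,039.9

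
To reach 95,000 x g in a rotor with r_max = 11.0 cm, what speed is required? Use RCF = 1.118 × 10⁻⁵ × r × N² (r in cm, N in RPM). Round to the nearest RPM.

27794 RPM

RCF = 1.118 × 10⁻⁵ × r × N²
95,000 = 1.118 × 10⁻⁵ × 11 × N²
N² = 95,000 / (12.298 × 10⁻⁵) = 772,483,331
N ≈ √772,483,331 ≈ 27,793.6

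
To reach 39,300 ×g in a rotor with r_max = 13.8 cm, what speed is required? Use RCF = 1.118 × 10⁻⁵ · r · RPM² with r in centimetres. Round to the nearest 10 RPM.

39,300 = 1.118 × 10⁻⁵ × 13.8 × N²
N² = 39,300 / (15.4284 × 10⁻⁵) = 254,725,053
N ≈ √254,725,053 ≈ 15,960.1

15960 RPM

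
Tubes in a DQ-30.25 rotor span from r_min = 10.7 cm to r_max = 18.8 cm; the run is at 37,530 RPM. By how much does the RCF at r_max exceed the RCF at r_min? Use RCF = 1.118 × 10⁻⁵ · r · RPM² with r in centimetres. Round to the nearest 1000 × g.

RCF_max = 1.118 × 10⁻⁵ × 18.8 × (37530)² = 1.118 × 10⁻⁵ × 18.8 × 1,408,500,900 ≈ 296,044.4 × g
RCF_min = 1.118 × 10⁻⁵ × 10.7 × (37530)² = 1.118 × 10⁻⁵ × 10.7 × 1,408,500,900 ≈ 168,493.3 × g
ΔRCF = 296,044.4 − 168,493.3 = 127,551.1

ΔRCF ≈ 128000 g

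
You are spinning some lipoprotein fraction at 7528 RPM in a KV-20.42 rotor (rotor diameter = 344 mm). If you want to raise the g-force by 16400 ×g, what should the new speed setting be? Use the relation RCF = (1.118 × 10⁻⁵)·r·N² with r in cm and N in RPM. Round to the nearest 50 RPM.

N₂ ≈ 11900 RPM

r = 344 mm / 2 = 172 mm = 17.2 cm
Current RCF = 1.118 × 10⁻⁵ × 17.2 × (7528)² = 1.118 × 10⁻⁵ × 17.2 × 56,670,784 ≈ 10,897.6 × g
Target RCF = 10,897.6 + 16,400 = 27,297.6 × g
N² = 27,297.6 / (19.2296 × 10⁻⁵) = 141,956,151
N ≈ √141,956,151 ≈ 11,914.5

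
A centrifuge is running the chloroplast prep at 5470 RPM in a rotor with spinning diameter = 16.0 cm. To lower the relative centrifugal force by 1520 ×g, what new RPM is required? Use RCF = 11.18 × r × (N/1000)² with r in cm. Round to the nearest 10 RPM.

r = 16.0 / 2 = 8 cm
Current RCF = 11.18 × 8 × (5.47)² = 11.18 × 8 × 29.9209 ≈ 2,676.1 × g
Target RCF = 2,676.1 − 1,520 = 1,156.1 × g
(N/1000)² = 1,156.1 / 89.44 = 12.92598
N = 1000 × √12.92598 ≈ 3,595.3

3600 RPM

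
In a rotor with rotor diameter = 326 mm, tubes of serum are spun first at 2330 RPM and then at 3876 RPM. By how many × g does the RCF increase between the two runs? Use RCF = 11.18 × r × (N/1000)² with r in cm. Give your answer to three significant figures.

≈ 1750 × g

r = 326 mm / 2 = 163 mm = 16.3 cm
RCF₁ = 11.18 × 16.3 × (2.33)² = 11.18 × 16.3 × 5.4289 ≈ 989.3 × g
RCF₂ = 11.18 × 16.3 × (3.876)² = 11.18 × 16.3 × 15.023376 ≈ 2,737.8 × g
Increase = 2,737.8 − 989.3 = 1,748.5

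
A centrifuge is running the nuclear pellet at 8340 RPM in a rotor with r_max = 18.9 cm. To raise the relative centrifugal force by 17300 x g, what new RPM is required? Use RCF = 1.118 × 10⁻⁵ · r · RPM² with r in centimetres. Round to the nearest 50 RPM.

Current RCF = 1.118 × 10⁻⁵ × 18.9 × (8340)² = 1.118 × 10⁻⁵ × 18.9 × 69,555,600 ≈ 14,697.2 × g
Target RCF = 14,697.2 + 17,300 = 31,997.2 × g
N² = 31,997.2 / (21.1302 × 10⁻⁵) = 151,428,761
N ≈ √151,428,761 ≈ 12,305.6

12300 RPM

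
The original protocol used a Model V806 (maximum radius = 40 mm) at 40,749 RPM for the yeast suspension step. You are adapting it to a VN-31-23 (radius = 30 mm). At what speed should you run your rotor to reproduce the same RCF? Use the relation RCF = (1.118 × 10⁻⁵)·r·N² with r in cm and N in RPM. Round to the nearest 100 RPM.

47100 RPM

Original rotor: r = 40 mm = 4.0 cm
RCF_original = 1.118 × 10⁻⁵ × 4 × (40749)² = 1.118 × 10⁻⁵ × 4 × 1,660,481,001 ≈ 74,256.7 × g
Your rotor: r = 30 mm = 3.0 cm
74,256.7 = 1.118 × 10⁻⁵ × 3 × N²
N² = 74,256.7 / (3.354 × 10⁻⁵) = 2,213,974,359
N ≈ √2,213,974,359 ≈ 47,052.9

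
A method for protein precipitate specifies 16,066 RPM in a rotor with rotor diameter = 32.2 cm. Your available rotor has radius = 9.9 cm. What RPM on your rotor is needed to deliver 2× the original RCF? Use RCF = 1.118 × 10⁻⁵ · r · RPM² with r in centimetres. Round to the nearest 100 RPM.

29000 RPM

Original rotor: r = 32.2 / 2 = 16.1 cm
RCF_original = 1.118 × 10⁻⁵ × 16.1 × (16066)² = 1.118 × 10⁻⁵ × 16.1 × 258,116,356 ≈ 46,460.4 × g
Target RCF = 2 × 46,460.4 ≈ 92,920.8 × g
92,920.8 = 1.118 × 10⁻⁵ × 9.9 × N²
N² = 92,920.8 / (11.0682 × 10⁻⁵) = 839,529,463
N ≈ √839,529,463 ≈ 28,974.6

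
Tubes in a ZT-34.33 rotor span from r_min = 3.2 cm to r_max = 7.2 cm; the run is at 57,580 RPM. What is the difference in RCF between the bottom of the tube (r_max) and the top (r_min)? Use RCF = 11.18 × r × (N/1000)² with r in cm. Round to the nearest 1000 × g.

ΔRCF = 11.18 × (r_max − r_min) × (N/1000)² = 11.18 × 4.0 × 3,315.4564 ≈ 148,267.2

ΔRCF ≈ 148000 × g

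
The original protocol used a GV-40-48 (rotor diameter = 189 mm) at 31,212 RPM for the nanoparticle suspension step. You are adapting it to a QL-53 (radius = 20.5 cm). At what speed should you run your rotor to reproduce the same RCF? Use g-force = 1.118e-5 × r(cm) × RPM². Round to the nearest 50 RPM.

Original rotor: r = 189 mm / 2 = 94.5 mm = 9.45 cm
RCF = 1.118 × 10⁻⁵ × r × N²
RCF_original = 1.118 × 10⁻⁵ × 9.45 × (31212)² = 1.118 × 10⁻⁵ × 9.45 × 974,188,944 ≈ 102,924 × g
102,924 = 1.118 × 10⁻⁵ × 20.5 × N²
N² = 102,924 / (22.919 × 10⁻⁵) = 449,077,185
N ≈ √449,077,185 ≈ 21,191.4

21200 RPM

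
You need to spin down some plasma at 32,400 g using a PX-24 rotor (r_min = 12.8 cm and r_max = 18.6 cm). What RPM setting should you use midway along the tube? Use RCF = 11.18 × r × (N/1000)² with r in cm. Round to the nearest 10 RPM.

13590 RPM

r_avg = (12.8 + 18.6) / 2 = 15.7 cm
32,400 = 11.18 × 15.7 × (N/1000)²
(N/1000)² = 32,400 / 175.526 = 184.588
N = 1000 × √184.588 ≈ 13,586.3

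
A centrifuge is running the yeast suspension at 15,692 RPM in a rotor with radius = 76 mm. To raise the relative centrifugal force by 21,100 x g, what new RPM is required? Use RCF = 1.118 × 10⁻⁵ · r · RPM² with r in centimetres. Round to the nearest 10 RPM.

r = 76 mm = 7.6 cm
Current RCF = 1.118 × 10⁻⁵ × 7.6 × (15692)² = 1.118 × 10⁻⁵ × 7.6 × 246,238,864 ≈ 20,922.4 × g
Target RCF = 20,922.4 + 21,100 = 42,022.4 × g
N² = 42,022.4 / (8.4968 × 10⁻⁵) = 494,567,367
N ≈ √494,567,367 ≈ 22,238.9

N₂ ≈ 22240 RPM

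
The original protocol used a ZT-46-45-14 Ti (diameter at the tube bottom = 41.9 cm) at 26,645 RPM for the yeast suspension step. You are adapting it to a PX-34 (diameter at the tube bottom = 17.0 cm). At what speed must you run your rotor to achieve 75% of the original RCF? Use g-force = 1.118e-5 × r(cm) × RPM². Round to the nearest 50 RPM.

≈ 36250 RPM

Original rotor: r = 41.9 / 2 = 20.95 cm
RCF_original = 1.118 × 10⁻⁵ × 20.95 × (26645)² = 1.118 × 10⁻⁵ × 20.95 × 709,956,025 ≈ 166,286.6 × g
Target RCF = 0.75 × 166,286.6 ≈ 124,715 × g
Your rotor: r = 17.0 / 2 = 8.5 cm
124,715 = 1.118 × 10⁻⁵ × 8.5 × N²
N² = 124,715 / (9.503 × 10⁻⁵) = 1,312,375,039
N ≈ √1,312,375,039 ≈ 36,226.7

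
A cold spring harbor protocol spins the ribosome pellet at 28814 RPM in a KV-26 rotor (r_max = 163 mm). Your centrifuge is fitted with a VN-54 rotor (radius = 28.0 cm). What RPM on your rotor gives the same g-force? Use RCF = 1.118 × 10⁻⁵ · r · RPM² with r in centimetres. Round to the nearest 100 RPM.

Original rotor: r = 163 mm = 16.3 cm
RCF_original = 1.118 × 10⁻⁵ × 16.3 × (28814)² = 1.118 × 10⁻⁵ × 16.3 × 830,246,596 ≈ 151,299.2 × g
151,299.2 = 1.118 × 10⁻⁵ × 28 × N²
N² = 151,299.2 / (31.304 × 10⁻⁵) = 483,322,259
N ≈ √483,322,259 ≈ 21,984.6

≈ 22000 RPM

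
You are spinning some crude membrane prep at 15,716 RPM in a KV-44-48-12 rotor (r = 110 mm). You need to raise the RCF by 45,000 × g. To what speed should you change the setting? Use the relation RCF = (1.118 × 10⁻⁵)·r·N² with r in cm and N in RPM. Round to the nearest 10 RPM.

r = 110 mm = 11.0 cm
Current RCF = 1.118 × 10⁻⁵ × 11 × (15716)² = 1.118 × 10⁻⁵ × 11 × 246,992,656 ≈ 30,375.2 × g
Target RCF = 30,375.2 + 45,000 = 75,375.2 × g
N² = 75,375.2 / (12.298 × 10⁻⁵) = 612,906,164
N ≈ √612,906,164 ≈ 24,756.9

≈ 24760 RPM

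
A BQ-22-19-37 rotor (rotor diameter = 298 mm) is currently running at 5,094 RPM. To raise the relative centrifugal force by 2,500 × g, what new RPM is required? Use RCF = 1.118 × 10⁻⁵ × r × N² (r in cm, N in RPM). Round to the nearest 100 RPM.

r = 298 mm / 2 = 149 mm = 14.9 cm
Current RCF = 1.118 × 10⁻⁵ × 14.9 × (5094)² = 1.118 × 10⁻⁵ × 14.9 × 25,948,836 ≈ 4,322.6 × g
Target RCF = 4,322.6 + 2,500 = 6,822.6 × g
N² = 6,822.6 / (16.6582 × 10⁻⁵) = 40,956,406
N ≈ √40,956,406 ≈ 6,399.7

N₂ ≈ 6400 RPM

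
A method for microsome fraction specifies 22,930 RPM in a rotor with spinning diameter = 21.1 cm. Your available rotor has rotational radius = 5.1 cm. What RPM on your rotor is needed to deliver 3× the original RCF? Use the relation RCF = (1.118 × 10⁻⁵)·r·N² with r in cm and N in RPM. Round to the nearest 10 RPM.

57120 RPM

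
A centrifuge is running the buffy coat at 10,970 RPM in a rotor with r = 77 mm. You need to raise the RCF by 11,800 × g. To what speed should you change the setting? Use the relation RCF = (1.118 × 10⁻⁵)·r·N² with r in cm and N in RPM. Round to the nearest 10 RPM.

r = 77 mm = 7.7 cm
Current RCF = 1.118 × 10⁻⁵ × 7.7 × (10970)² = 1.118 × 10⁻⁵ × 7.7 × 120,340,900 ≈ 10,359.7 × g
Target RCF = 10,359.7 + 11,800 = 22,159.7 × g
N² = 22,159.7 / (8.6086 × 10⁻⁵) = 257,413,517
N ≈ √257,413,517 ≈ 16,044.1

16040 RPM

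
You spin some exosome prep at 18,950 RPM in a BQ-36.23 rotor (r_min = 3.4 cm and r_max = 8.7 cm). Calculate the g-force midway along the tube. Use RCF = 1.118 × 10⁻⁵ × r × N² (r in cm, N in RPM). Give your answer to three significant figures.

RCF ≈ 24300 g

r_avg = (3.4 + 8.7) / 2 = 6.05 cm
RCF = 1.118 × 10⁻⁵ × r × N²
RCF = 1.118 × 10⁻⁵ × 6.05 × (18950)² = 1.118 × 10⁻⁵ × 6.05 × 359,102,500 ≈ 24,289.3 × g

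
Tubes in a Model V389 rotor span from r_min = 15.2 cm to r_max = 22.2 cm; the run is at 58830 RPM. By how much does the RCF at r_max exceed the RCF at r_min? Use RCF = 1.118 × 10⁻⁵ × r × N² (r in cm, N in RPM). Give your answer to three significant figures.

ΔRCF ≈ 271000 g

ΔRCF = 1.118 × 10⁻⁵ × (r_max − r_min) × N² = 1.118 × 10⁻⁵ × 7.0 × 3,460,968,900 ≈ 270,855.4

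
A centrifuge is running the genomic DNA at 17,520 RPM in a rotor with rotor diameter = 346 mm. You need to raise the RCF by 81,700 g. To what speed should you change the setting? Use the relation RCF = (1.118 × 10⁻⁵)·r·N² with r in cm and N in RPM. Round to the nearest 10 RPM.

≈ 27010 RPM

r = 346 mm / 2 = 173 mm = 17.3 cm
Current RCF = 1.118 × 10⁻⁵ × 17.3 × (17520)² = 1.118 × 10⁻⁵ × 17.3 × 306,950,400 ≈ 59,368.5 × g
Target RCF = 59,368.5 + 81,700 = 141,068.5 × g
N² = 141,068.5 / (19.3414 × 10⁻⁵) = 729,360,336
N ≈ √729,360,336 ≈ 27,006.7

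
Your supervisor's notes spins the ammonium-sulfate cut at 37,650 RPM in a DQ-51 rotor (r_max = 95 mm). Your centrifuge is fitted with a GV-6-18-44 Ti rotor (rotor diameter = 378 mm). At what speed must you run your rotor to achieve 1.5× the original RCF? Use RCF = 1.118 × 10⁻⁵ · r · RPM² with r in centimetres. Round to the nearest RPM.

Original rotor: r = 95 mm = 9.5 cm
RCF_original = 1.118 × 10⁻⁵ × 9.5 × (37650)² = 1.118 × 10⁻⁵ × 9.5 × 1,417,522,500 ≈ 150,555.1 × g
Target RCF = 1.5 × 150,555.1 ≈ 225,832.7 × g
Your rotor: r = 378 mm / 2 = 189 mm = 18.9 cm
225,832.7 = 1.118 × 10⁻⁵ × 18.9 × N²
N² = 225,832.7 / (21.1302 × 10⁻⁵) = 1,068,767,451
N ≈ √1,068,767,451 ≈ 32,692.0

≈ 32692 RPM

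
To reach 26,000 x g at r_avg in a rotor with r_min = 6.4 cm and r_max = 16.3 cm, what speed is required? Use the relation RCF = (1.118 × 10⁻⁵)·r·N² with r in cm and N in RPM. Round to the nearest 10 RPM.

N ≈ 14310 RPM

r_avg = (6.4 + 16.3) / 2 = 11.35 cm
26,000 = 1.118 × 10⁻⁵ × 11.35 × N²
N² = 26,000 / (12.6893 × 10⁻⁵) = 204,897,039
N ≈ √204,897,039 ≈ 14,314.2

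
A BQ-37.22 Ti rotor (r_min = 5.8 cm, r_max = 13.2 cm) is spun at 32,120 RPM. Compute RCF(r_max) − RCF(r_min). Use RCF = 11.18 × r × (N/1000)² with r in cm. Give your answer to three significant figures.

ΔRCF = 11.18 × (r_max − r_min) × (N/1000)² = 11.18 × 7.4 × 1,031.6944 ≈ 85,354.1

≈ 85400 g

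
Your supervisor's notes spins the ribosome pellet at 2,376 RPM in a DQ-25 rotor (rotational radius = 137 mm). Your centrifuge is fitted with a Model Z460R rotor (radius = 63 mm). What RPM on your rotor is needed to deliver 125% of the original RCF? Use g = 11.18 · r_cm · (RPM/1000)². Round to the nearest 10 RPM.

Original rotor: r = 137 mm = 13.7 cm
RCF_original = 11.18 × 13.7 × (2.376)² = 11.18 × 13.7 × 5.645376 ≈ 864.7 × g
Target RCF = 1.25 × 864.7 ≈ 1,080.9 × g
Your rotor: r = 63 mm = 6.3 cm
1,080.9 = 11.18 × 6.3 × (N/1000)²
(N/1000)² = 1,080.9 / 70.434 = 15.34628
N = 1000 × √15.34628 ≈ 3,917.4

3920 RPM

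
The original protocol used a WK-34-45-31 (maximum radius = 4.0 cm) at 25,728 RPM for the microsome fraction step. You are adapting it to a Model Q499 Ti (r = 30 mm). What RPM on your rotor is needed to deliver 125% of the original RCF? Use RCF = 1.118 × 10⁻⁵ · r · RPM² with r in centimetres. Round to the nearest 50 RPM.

RCF = 1.118 × 10⁻⁵ × r × N²
RCF_original = 1.118 × 10⁻⁵ × 4 × (25728)² = 1.118 × 10⁻⁵ × 4 × 661,929,984 ≈ 29,601.5 × g
Target RCF = 1.25 × 29,601.5 ≈ 37,001.9 × g
Your rotor: r = 30 mm = 3.0 cm
37,001.9 = 1.118 × 10⁻⁵ × 3 × N²
N² = 37,001.9 / (3.354 × 10⁻⁵) = 1,103,217,054
N ≈ √1,103,217,054 ≈ 33,214.7

33200 RPM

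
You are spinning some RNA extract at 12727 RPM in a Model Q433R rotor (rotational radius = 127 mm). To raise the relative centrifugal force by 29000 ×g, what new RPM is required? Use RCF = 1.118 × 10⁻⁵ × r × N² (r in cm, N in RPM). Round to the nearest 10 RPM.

N₂ ≈ 19140 RPM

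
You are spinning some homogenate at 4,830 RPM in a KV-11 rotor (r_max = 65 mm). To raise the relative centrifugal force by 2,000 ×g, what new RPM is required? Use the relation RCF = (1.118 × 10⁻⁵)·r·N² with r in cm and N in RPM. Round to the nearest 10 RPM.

r = 65 mm = 6.5 cm
Current RCF = 1.118 × 10⁻⁵ × 6.5 × (4830)² = 1.118 × 10⁻⁵ × 6.5 × 23,328,900 ≈ 1,695.3 × g
Target RCF = 1,695.3 + 2,000 = 3,695.3 × g
N² = 3,695.3 / (7.267 × 10⁻⁵) = 50,850,420
N ≈ √50,850,420 ≈ 7,130.9

≈ 7130 RPM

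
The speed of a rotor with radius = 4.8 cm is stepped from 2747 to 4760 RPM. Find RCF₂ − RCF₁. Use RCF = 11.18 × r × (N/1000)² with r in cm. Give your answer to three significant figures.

811 x g

RCF₁ = 11.18 × 4.8 × (2.747)² = 11.18 × 4.8 × 7.546009 ≈ 404.9 × g
RCF₂ = 11.18 × 4.8 × (4.76)² = 11.18 × 4.8 × 22.6576 ≈ 1,215.9 × g
Increase = 1,215.9 − 404.9 = 811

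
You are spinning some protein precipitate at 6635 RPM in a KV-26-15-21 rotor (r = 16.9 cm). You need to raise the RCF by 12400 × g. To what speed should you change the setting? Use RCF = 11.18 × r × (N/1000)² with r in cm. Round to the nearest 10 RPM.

Current RCF = 11.18 × 16.9 × (6.635)² = 11.18 × 16.9 × 44.023225 ≈ 8,317.8 × g
Target RCF = 8,317.8 + 12,400 = 20,717.8 × g
(N/1000)² = 20,717.8 / 188.942 = 109.6516
N = 1000 × √109.6516 ≈ 10,471.5

≈ 10470 RPM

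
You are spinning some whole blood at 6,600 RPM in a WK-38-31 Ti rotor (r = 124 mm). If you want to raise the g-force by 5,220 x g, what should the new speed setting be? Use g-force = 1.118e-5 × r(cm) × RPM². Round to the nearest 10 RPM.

r = 124 mm = 12.4 cm
Current RCF = 1.118 × 10⁻⁵ × 12.4 × (6600)² = 1.118 × 10⁻⁵ × 12.4 × 43,560,000 ≈ 6,038.8 × g
Target RCF = 6,038.8 + 5,220 = 11,258.8 × g
N² = 11,258.8 / (13.8632 × 10⁻⁵) = 81,213,573
N ≈ √81,213,573 ≈ 9,011.9

N₂ ≈ 9010 RPM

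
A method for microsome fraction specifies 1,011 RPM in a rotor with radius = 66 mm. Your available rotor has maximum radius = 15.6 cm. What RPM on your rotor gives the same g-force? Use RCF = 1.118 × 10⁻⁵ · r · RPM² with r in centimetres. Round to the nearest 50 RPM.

≈ 650 RPM

Original rotor: r = 66 mm = 6.6 cm
RCF_original = 1.118 × 10⁻⁵ × 6.6 × (1011)² = 1.118 × 10⁻⁵ × 6.6 × 1,022,121 ≈ 75.4 × g
75.4 = 1.118 × 10⁻⁵ × 15.6 × N²
N² = 75.4 / (17.4408 × 10⁻⁵) = 432,320
N ≈ √432,320 ≈ 657.5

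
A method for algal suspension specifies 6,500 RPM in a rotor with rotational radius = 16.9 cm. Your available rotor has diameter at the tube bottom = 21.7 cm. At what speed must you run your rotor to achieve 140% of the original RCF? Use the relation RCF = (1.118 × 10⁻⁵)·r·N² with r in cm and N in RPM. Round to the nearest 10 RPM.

RCF_original = 1.118 × 10⁻⁵ × 16.9 × (6500)² = 1.118 × 10⁻⁵ × 16.9 × 42,250,000 ≈ 7,982.8 × g
Target RCF = 1.4 × 7,982.8 ≈ 11,175.9 × g
Your rotor: r = 21.7 / 2 = 10.85 cm
11,175.9 = 1.118 × 10⁻⁵ × 10.85 × N²
N² = 11,175.9 / (12.1303 × 10⁻⁵) = 92,132,099
N ≈ √92,132,099 ≈ 9,598.5

9600 RPM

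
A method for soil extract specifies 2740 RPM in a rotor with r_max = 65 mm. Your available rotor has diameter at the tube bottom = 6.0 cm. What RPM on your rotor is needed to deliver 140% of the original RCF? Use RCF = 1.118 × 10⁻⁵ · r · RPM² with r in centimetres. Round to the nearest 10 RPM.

4770 RPM

Original rotor: r = 65 mm = 6.5 cm
RCF_original = 1.118 × 10⁻⁵ × 6.5 × (2740)² = 1.118 × 10⁻⁵ × 6.5 × 7,507,600 ≈ 545.6 × g
Target RCF = 1.4 × 545.6 ≈ 763.8 × g
Your rotor: r = 6.0 / 2 = 3 cm
763.8 = 1.118 × 10⁻⁵ × 3 × N²
N² = 763.8 / (3.354 × 10⁻⁵) = 22,772,809
N ≈ √22,772,809 ≈ 4,772.1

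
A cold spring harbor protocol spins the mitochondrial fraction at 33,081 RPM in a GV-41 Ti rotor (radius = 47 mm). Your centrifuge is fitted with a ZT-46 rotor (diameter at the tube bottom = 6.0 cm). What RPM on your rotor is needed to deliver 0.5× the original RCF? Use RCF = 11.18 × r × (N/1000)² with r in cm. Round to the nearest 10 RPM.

29280 RPM

Original rotor: r = 47 mm = 4.7 cm
RCF_original = 11.18 × 4.7 × (33.081)² = 11.18 × 4.7 × 1,094.352561 ≈ 57,503.8 × g
Target RCF = 0.5 × 57,503.8 ≈ 28,751.9 × g
Your rotor: r = 6.0 / 2 = 3 cm
28,751.9 = 11.18 × 3 × (N/1000)²
(N/1000)² = 28,751.9 / 33.54 = 857.2421
N = 1000 × √857.2421 ≈ 29,278.7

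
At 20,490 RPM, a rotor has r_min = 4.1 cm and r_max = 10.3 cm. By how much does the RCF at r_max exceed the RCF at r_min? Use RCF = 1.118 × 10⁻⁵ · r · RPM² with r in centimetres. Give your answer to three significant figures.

29100 × g

RCF_max = 1.118 × 10⁻⁵ × 10.3 × (20490)² = 1.118 × 10⁻⁵ × 10.3 × 419,840,100 ≈ 48,346.3 × g
RCF_min = 1.118 × 10⁻⁵ × 4.1 × (20490)² = 1.118 × 10⁻⁵ × 4.1 × 419,840,100 ≈ 19,244.6 × g
ΔRCF = 48,346.3 − 19,244.6 = 29,101.7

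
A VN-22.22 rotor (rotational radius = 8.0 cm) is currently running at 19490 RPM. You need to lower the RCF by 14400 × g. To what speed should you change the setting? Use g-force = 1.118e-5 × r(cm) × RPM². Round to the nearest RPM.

Current RCF = 1.118 × 10⁻⁵ × 8 × (19490)² = 1.118 × 10⁻⁵ × 8 × 379,860,100 ≈ 33,974.7 × g
Target RCF = 33,974.7 − 14,400 = 19,574.7 × g
N² = 19,574.7 / (8.944 × 10⁻⁵) = 218,858,453
N ≈ √218,858,453 ≈ 14,793.9

14794 RPM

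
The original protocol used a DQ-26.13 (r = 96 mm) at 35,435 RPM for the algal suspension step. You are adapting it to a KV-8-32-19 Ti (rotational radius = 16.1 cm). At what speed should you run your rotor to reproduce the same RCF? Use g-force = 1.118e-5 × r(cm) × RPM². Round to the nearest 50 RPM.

≈ 27350 RPM

Original rotor: r = 96 mm = 9.6 cm
RCF = 1.118 × 10⁻⁵ × r × N²
RCF_original = 1.118 × 10⁻⁵ × 9.6 × (35435)² = 1.118 × 10⁻⁵ × 9.6 × 1,255,639,225 ≈ 134,765.2 × g
134,765.2 = 1.118 × 10⁻⁵ × 16.1 × N²
N² = 134,765.2 / (17.9998 × 10⁻⁵) = 748,703,874
N ≈ √748,703,874 ≈ 27,362.5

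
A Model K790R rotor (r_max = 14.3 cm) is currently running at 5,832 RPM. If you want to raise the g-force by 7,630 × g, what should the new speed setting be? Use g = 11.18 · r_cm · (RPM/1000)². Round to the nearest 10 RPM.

9040 RPM

Current RCF = 11.18 × 14.3 × (5.832)² = 11.18 × 14.3 × 34.012224 ≈ 5,437.7 × g
Target RCF = 5,437.7 + 7,630 = 13,067.7 × g
(N/1000)² = 13,067.7 / 159.874 = 81.73749
N = 1000 × √81.73749 ≈ 9,040.9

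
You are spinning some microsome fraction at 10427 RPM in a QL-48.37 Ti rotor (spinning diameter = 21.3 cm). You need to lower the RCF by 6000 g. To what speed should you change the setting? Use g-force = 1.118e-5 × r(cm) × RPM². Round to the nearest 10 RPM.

r = 21.3 / 2 = 10.65 cm
Current RCF = 1.118 × 10⁻⁵ × 10.65 × (10427)² = 1.118 × 10⁻⁵ × 10.65 × 108,722,329 ≈ 12,945.2 × g
Target RCF = 12,945.2 − 6,000 = 6,945.2 × g
N² = 6,945.2 / (11.9067 × 10⁻⁵) = 58,330,184
N ≈ √58,330,184 ≈ 7,637.4

7640 RPM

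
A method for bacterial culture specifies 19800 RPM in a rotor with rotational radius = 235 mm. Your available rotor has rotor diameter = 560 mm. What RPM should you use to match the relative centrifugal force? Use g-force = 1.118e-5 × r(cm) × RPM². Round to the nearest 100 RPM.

18100 RPM

Original rotor: r = 235 mm = 23.5 cm
RCF_original = 1.118 × 10⁻⁵ × 23.5 × (19800)² = 1.118 × 10⁻⁵ × 23.5 × 392,040,000 ≈ 103,000.7 × g
Your rotor: r = 560 mm / 2 = 280 mm = 28 cm
103,000.7 = 1.118 × 10⁻⁵ × 28 × N²
N² = 103,000.7 / (31.304 × 10⁻⁵) = 329,033,670
N ≈ √329,033,670 ≈ 18,139.3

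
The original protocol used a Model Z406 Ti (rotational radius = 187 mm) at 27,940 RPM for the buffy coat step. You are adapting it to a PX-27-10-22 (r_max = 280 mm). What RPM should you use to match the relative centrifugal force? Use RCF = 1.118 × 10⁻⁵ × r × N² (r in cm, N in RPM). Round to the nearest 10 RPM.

≈ 22830 RPM

Original rotor: r = 187 mm = 18.7 cm
RCF_original = 1.118 × 10⁻⁵ × 18.7 × (27940)² = 1.118 × 10⁻⁵ × 18.7 × 780,643,600 ≈ 163,206 × g
Your rotor: r = 280 mm = 28.0 cm
163,206 = 1.118 × 10⁻⁵ × 28 × N²
N² = 163,206 / (31.304 × 10⁻⁵) = 521,358,293
N ≈ √521,358,293 ≈ 22,833.3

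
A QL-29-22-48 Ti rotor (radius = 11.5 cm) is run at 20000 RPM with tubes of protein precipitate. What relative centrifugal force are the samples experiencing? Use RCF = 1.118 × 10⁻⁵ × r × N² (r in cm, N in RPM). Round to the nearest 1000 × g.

RCF ≈ 51000 x g

RCF = 1.118 × 10⁻⁵ × 11.5 × (20000)² = 1.118 × 10⁻⁵ × 11.5 × 400,000,000 ≈ 51,428 × g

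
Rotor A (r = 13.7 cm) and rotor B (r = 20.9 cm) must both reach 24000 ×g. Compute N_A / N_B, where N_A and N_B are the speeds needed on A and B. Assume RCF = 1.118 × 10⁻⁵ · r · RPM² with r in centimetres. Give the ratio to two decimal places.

1.24

At fixed RCF, N ∝ 1/√r, so N_A/N_B = √(r_B/r_A) = √(20.9/13.7) = √1.525547 = 1.2351.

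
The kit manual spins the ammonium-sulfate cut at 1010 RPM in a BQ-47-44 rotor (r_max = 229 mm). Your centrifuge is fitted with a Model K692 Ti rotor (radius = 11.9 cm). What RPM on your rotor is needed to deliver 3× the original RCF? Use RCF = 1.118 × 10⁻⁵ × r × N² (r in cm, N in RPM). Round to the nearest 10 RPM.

≈ 2430 RPM

Original rotor: r = 229 mm = 22.9 cm
RCF_original = 1.118 × 10⁻⁵ × 22.9 × (1010)² = 1.118 × 10⁻⁵ × 22.9 × 1,020,100 ≈ 261.2 × g
Target RCF = 3 × 261.2 ≈ 783.6 × g
783.6 = 1.118 × 10⁻⁵ × 11.9 × N²
N² = 783.6 / (13.3042 × 10⁻⁵) = 5,889,869
N ≈ √5,889,869 ≈ 2,426.9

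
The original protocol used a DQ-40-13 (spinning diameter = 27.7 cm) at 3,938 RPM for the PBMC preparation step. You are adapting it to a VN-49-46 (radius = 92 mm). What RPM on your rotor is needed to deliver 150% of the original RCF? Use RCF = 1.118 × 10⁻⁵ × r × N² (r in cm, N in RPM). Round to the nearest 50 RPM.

≈ 5900 RPM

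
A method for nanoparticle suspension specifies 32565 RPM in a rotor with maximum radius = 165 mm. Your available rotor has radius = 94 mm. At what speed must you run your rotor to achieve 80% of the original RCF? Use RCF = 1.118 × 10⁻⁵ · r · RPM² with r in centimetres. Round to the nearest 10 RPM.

≈ 38590 RPM

Original rotor: r = 165 mm = 16.5 cm
RCF_original = 1.118 × 10⁻⁵ × 16.5 × (32565)² = 1.118 × 10⁻⁵ × 16.5 × 1,060,479,225 ≈ 195,626.6 × g
Target RCF = 0.8 × 195,626.6 ≈ 156,501.3 × g
Your rotor: r = 94 mm = 9.4 cm
156,501.3 = 1.118 × 10⁻⁵ × 9.4 × N²
N² = 156,501.3 / (10.5092 × 10⁻⁵) = 1,489,183,763
N ≈ √1,489,183,763 ≈ 38,589.9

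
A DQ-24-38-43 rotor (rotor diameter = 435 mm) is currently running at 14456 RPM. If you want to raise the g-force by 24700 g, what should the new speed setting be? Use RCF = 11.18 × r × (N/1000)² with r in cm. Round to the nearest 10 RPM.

r = 435 mm / 2 = 217.5 mm = 21.75 cm
Current RCF = 11.18 × 21.75 × (14.456)² = 11.18 × 21.75 × 208.975936 ≈ 50,815.6 × g
Target RCF = 50,815.6 + 24,700 = 75,515.6 × g
(N/1000)² = 75,515.6 / 243.165 = 310.5529
N = 1000 × √310.5529 ≈ 17,622.5

≈ 17620 RPM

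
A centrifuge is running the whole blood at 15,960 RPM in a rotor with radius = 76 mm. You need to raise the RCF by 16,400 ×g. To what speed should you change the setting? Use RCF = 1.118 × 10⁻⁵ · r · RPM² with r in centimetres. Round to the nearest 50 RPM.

≈ 21150 RPM

r = 76 mm = 7.6 cm
Current RCF = 1.118 × 10⁻⁵ × 7.6 × (15960)² = 1.118 × 10⁻⁵ × 7.6 × 254,721,600 ≈ 21,643.2 × g
Target RCF = 21,643.2 + 16,400 = 38,043.2 × g
N² = 38,043.2 / (8.4968 × 10⁻⁵) = 447,735,618
N ≈ √447,735,618 ≈ 21,159.8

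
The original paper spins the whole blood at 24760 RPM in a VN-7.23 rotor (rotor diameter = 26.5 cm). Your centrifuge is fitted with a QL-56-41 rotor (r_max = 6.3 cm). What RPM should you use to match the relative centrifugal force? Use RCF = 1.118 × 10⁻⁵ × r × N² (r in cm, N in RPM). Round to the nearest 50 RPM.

≈ 35900 RPM

Original rotor: r = 26.5 / 2 = 13.25 cm
RCF_original = 1.118 × 10⁻⁵ × 13.25 × (24760)² = 1.118 × 10⁻⁵ × 13.25 × 613,057,600 ≈ 90,815.3 × g
90,815.3 = 1.118 × 10⁻⁵ × 6.3 × N²
N² = 90,815.3 / (7.0434 × 10⁻⁵) = 1,289,367,351
N ≈ √1,289,367,351 ≈ 35,907.8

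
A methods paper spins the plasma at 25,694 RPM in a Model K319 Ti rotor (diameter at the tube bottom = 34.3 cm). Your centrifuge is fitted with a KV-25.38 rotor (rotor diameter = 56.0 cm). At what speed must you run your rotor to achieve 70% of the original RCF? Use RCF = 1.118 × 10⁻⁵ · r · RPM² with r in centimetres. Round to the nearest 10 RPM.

16820 RPM

Original rotor: r = 34.3 / 2 = 17.15 cm
RCF_original = 1.118 × 10⁻⁵ × 17.15 × (25694)² = 1.118 × 10⁻⁵ × 17.15 × 660,181,636 ≈ 126,581.2 × g
Target RCF = 0.7 × 126,581.2 ≈ 88,606.8 × g
Your rotor: r = 56.0 / 2 = 28 cm
88,606.8 = 1.118 × 10⁻⁵ × 28 × N²
N² = 88,606.8 / (31.304 × 10⁻⁵) = 283,052,645
N ≈ √283,052,645 ≈ 16,824.2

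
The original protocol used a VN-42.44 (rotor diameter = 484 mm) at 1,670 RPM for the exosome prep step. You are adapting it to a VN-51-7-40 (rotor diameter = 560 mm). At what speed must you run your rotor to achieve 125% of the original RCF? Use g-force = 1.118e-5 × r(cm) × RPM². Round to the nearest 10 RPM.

Original rotor: r = 484 mm / 2 = 242 mm = 24.2 cm
RCF_original = 1.118 × 10⁻⁵ × 24.2 × (1670)² = 1.118 × 10⁻⁵ × 24.2 × 2,788,900 ≈ 754.6 × g
Target RCF = 1.25 × 754.6 ≈ 943.2 × g
Your rotor: r = 560 mm / 2 = 280 mm = 28 cm
943.2 = 1.118 × 10⁻⁵ × 28 × N²
N² = 943.2 / (31.304 × 10⁻⁵) = 3,013,033
N ≈ √3,013,033 ≈ 1,735.8

≈ 1740 RPM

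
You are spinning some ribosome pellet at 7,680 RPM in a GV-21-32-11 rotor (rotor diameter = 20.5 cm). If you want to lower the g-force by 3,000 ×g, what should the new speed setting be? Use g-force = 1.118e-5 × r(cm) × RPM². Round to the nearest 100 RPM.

N₂ ≈ 5700 RPM

r = 20.5 / 2 = 10.25 cm
Current RCF = 1.118 × 10⁻⁵ × 10.25 × (7680)² = 1.118 × 10⁻⁵ × 10.25 × 58,982,400 ≈ 6,759.1 × g
Target RCF = 6,759.1 − 3,000 = 3,759.1 × g
N² = 3,759.1 / (11.4595 × 10⁻⁵) = 32,803,351
N ≈ √32,803,351 ≈ 5,727.4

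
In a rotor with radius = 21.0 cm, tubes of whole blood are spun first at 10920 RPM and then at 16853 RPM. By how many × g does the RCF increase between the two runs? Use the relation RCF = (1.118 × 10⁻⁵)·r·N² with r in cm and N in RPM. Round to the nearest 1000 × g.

39000 × g

RCF₁ = 1.118 × 10⁻⁵ × 21 × (10920)² = 1.118 × 10⁻⁵ × 21 × 119,246,400 ≈ 27,996.7 × g
RCF₂ = 1.118 × 10⁻⁵ × 21 × (16853)² = 1.118 × 10⁻⁵ × 21 × 284,023,609 ≈ 66,683.1 × g
Increase = 66,683.1 − 27,996.7 = 38,686.4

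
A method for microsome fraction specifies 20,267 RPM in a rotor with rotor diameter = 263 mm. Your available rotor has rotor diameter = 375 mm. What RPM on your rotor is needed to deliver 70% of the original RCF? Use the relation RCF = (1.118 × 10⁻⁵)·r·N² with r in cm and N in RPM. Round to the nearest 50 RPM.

14200 RPM

Original rotor: r = 263 mm / 2 = 131.5 mm = 13.15 cm
RCF_original = 1.118 × 10⁻⁵ × 13.15 × (20267)² = 1.118 × 10⁻⁵ × 13.15 × 410,751,289 ≈ 60,387.4 × g
Target RCF = 0.7 × 60,387.4 ≈ 42,271.2 × g
Your rotor: r = 375 mm / 2 = 187.5 mm = 18.75 cm
42,271.2 = 1.118 × 10⁻⁵ × 18.75 × N²
N² = 42,271.2 / (20.9625 × 10⁻⁵) = 201,651,521
N ≈ √201,651,521 ≈ 14,200.4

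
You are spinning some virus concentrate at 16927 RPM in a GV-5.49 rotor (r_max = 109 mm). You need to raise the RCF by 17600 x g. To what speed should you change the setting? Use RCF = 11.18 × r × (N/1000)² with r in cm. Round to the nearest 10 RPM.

N₂ ≈ 20760 RPM

r = 109 mm = 10.9 cm
Current RCF = 11.18 × 10.9 × (16.927)² = 11.18 × 10.9 × 286.523329 ≈ 34,916.3 × g
Target RCF = 34,916.3 + 17,600 = 52,516.3 × g
(N/1000)² = 52,516.3 / 121.862 = 430.9489
N = 1000 × √430.9489 ≈ 20,759.3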